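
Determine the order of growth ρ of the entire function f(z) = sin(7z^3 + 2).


Write sin(w) = (e^{iw} ± e^{−iw})/(2 or 2i), so |sin(w)| ≤ e^{|w|}. With w = 7z^3 + 2, |w| ≤ 7r^3 + 2 on |z|=r, giving M(r) ≤ e^{7r^3 + 2} and ρ ≤ 3. For the lower bound, choose z on |z|=r with 7z^3 purely imaginary of modulus 7r^3; then |sin(7z^3 + 2)| grows like e^{7r^3}/2, so ρ ≥ 3. Hence ρ = 3.
Therefore ρ = 3.

Order ρ = 3.


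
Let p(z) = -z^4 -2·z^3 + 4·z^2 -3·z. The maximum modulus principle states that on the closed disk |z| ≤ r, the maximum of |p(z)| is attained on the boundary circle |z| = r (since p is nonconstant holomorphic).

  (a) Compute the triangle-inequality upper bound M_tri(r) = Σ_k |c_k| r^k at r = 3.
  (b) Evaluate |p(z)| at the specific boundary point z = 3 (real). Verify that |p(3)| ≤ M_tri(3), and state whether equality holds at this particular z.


Coefficients: c_0 = 0, c_1 = -3, c_2 = 4, c_3 = -2, c_4 = -1. Radius r = 3.
Part (a). Triangle bound: M_tri(r) = Σ_k |c_k| r^k
  = |0|·3^0 + |-3|·3^1 + |4|·3^2 + |-2|·3^3 + |-1|·3^4
  = 0 + 9 + 36 + 54 + 81 = 180.
This bounds M(r) := max_{|z|=r} |p(z)| from above; equality holds iff all terms c_k z^k can be made to align in phase at a single z on |z|=r.
Part (b). At z = 3 (real, on the circle |z| = r):
  p(3) = (0)·3^0 + (-3)·3^1 + (4)·3^2 + (-2)·3^3 + (-1)·3^4 = -108.
  |p(3)| = 108.
Check: |p(3)| = 108 ≤ 180 = M_tri(3). ✓ Equality does not hold at z = 3 (the coefficients have mixed signs, so the terms do not all align in phase there).

M_tri(3) = 180; |p(3)| = 108; equality at z=3: no.


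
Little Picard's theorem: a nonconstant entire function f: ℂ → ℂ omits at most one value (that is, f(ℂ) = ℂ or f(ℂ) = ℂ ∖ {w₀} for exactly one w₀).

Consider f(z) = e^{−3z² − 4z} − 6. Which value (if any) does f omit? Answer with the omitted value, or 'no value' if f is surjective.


Little Picard bounds the complement of f(ℂ) to at most one point.
The exponent g(z) = −3z² − 4z is a nonconstant polynomial, hence surjective onto ℂ. So e^{g(z)} takes every value in {e^w : w ∈ ℂ} = ℂ ∖ {0}. Adding -6 shifts the range to ℂ ∖ {-6}. f omits exactly -6.

Omitted value: -6.


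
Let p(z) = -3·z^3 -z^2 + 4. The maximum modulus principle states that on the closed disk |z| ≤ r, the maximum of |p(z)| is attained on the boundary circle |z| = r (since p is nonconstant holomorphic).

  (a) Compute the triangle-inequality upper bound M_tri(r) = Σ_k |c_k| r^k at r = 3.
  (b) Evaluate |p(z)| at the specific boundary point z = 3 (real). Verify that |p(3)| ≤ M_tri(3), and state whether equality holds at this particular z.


Coefficients: c_0 = 4, c_1 = 0, c_2 = -1, c_3 = -3. Radius r = 3.
Part (a). Triangle bound: M_tri(r) = Σ_k |c_k| r^k
  = |4|·3^0 + |0|·3^1 + |-1|·3^2 + |-3|·3^3
  = 4 + 0 + 9 + 81 = 94.
This bounds M(r) := max_{|z|=r} |p(z)| from above; equality holds iff all terms c_k z^k can be made to align in phase at a single z on |z|=r.
Part (b). At z = 3 (real, on the circle |z| = r):
  p(3) = (4)·3^0 + (0)·3^1 + (-1)·3^2 + (-3)·3^3 = -86.
  |p(3)| = 86.
Check: |p(3)| = 86 ≤ 94 = M_tri(3). ✓ Equality does not hold at z = 3 (the coefficients have mixed signs, so the terms do not all align in phase there).

M_tri(3) = 94; |p(3)| = 86; equality at z=3: no.


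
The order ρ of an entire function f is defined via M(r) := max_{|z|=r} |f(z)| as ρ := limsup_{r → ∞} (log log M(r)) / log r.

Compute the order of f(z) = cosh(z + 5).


cosh(w) is a linear combination of e^{iw} and e^{−iw} (or e^w, e^{−w} in the hyperbolic case), so |cosh(w)| ≤ e^{|w|}. With w = z + 5, |w| ≤ 1|z| + 5 = 1r + 5 on |z| = r, giving M(r) ≤ e^{1r + 5}, so ρ ≤ 1. On a suitable ray (z = it for sin/cos; z = t for sinh/cosh, t real → ∞), |cosh(z + 5)| grows like e^{1|t|}/2, so ρ ≥ 1. Hence ρ = 1.
Therefore ρ = 1.

Order ρ = 1.


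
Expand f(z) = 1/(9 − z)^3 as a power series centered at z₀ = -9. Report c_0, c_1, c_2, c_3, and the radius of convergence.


Let w = z − z₀, so z = z₀ + w.
Then 9 − z = 9 − (z₀ + w) = (9 − z₀) − w = 18 − w.
f(z) = 1/(18 − w)^3 = (1/(18)^3) · (1 − w/(18))^{−3}.
By the binomial series (1−u)^{−3} = Σ_{n≥0} C(n+2, 2) u^n for |u|<1, with u = w/(18):
  c_n = C(n+2, 2) / (18)^(n+3).
  c_0 = 1/(18)^3 = 1/5832.
  c_1 = 3/(18)^4 = 1/34992.
  c_2 = 6/(18)^5 = 1/314928.
  c_3 = 10/(18)^6 = 5/17006112.
The series is valid for |w/d| < 1, i.e. |z − z₀| < |d|.
Radius of convergence: R = |9 − z₀| = |18| = 18 (distance from z₀ to the singularity z = 9).

c_0 = 1/5832, c_1 = 1/34992, c_2 = 1/314928, c_3 = 5/17006112; R = 18.


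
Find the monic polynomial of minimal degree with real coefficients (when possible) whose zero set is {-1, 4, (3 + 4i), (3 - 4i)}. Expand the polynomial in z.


The polynomial is p(z) = ∏_{α ∈ S} (z − α), where S = {-1, 4, (3 + 4i), (3 - 4i)}.
Expanding the product yields: p(z) = z^4 -9·z^3 + 39·z^2 -51·z -100.
Note conjugate pairs combine to real quadratics: (z − (3+4i))(z − (3−4i)) = z² − 6z + 25.
The resulting polynomial has degree 4 and real coefficients as required.

p(z) = z^4 -9·z^3 + 39·z^2 -51·z -100.


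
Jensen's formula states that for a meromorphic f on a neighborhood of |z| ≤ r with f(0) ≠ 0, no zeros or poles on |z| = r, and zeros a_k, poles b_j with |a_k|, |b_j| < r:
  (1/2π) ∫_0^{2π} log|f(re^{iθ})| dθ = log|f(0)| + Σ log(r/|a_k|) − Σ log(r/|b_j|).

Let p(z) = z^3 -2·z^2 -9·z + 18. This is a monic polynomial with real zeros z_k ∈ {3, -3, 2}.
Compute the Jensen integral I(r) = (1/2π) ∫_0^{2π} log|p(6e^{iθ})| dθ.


Zeros: -3, 2, 3; r = 6.
Inside |z| < r: -3, 2, 3. Outside (|z| ≥ r): ∅.
p(0) = 18, so log|p(0)| = log(18) = 2.8904.
Apply Jensen: I(r) = log|p(0)| + Σ_k log(r/|z_k|), summed over zeros inside |z| < r.
  log(r/|z_k|) for z_k = 3: log(6/3) = 0.6931
  log(r/|z_k|) for z_k = -3: log(6/3) = 0.6931
  log(r/|z_k|) for z_k = 2: log(6/2) = 1.0986
Sum over inside zeros: 2.4849.
I(r) = log|p(0)| + (inside sum) = 2.8904 + 2.4849 = 5.3753.
Closed form (all zeros inside, monic): I(r) = n·log(r) = 3·log(6) = 5.3753. ✓

I(r) ≈ 5.3753.


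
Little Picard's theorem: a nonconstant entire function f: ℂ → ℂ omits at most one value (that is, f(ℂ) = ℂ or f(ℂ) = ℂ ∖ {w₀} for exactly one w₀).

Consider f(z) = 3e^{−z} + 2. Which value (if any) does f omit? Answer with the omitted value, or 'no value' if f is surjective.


Little Picard bounds the complement of f(ℂ) to at most one point.
e^{−z} is never zero on ℂ, so 3·e^{−z} takes every value in ℂ ∖ {0}. Adding 2 shifts the range to ℂ ∖ {2}. Thus f omits exactly the value 2.

Omitted value: 2.


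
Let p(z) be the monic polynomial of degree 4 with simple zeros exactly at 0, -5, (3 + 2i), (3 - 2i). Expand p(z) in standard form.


The polynomial is p(z) = ∏_{α ∈ S} (z − α), where S = {0, -5, (3 + 2i), (3 - 2i)}.
Expanding the product yields: p(z) = z^4 -z^3 -17·z^2 + 65·z.
Note conjugate pairs combine to real quadratics: (z − (3+2i))(z − (3−2i)) = z² − 6z + 13.
The resulting polynomial has degree 4 and real coefficients as required.

p(z) = z^4 -z^3 -17·z^2 + 65·z.


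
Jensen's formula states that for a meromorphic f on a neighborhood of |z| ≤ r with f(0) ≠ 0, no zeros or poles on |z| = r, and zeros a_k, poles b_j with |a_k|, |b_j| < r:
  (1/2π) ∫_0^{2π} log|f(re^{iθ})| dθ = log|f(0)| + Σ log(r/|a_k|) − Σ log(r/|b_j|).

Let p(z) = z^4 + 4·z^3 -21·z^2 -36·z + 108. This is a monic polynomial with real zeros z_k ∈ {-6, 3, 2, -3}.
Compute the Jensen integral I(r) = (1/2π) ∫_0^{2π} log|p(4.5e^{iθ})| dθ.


Zeros: -6, -3, 2, 3; r = 4.5.
Inside |z| < r: -3, 2, 3. Outside (|z| ≥ r): -6.
p(0) = 108, so log|p(0)| = log(108) = 4.6821.
Apply Jensen: I(r) = log|p(0)| + Σ_k log(r/|z_k|), summed over zeros inside |z| < r.
  log(r/|z_k|) for z_k = 3: log(4.5/3) = 0.4055
  log(r/|z_k|) for z_k = 2: log(4.5/2) = 0.8109
  log(r/|z_k|) for z_k = -3: log(4.5/3) = 0.4055
  Outside zeros (-6) contribute nothing to the Jensen sum.
Sum over inside zeros: 1.6219.
I(r) = log|p(0)| + (inside sum) = 4.6821 + 1.6219 = 6.3040.
Note: since some zeros are outside |z| ≤ r, the simplified n·log(r) form does NOT apply — only the inside zeros contribute.

I(r) ≈ 6.3040.


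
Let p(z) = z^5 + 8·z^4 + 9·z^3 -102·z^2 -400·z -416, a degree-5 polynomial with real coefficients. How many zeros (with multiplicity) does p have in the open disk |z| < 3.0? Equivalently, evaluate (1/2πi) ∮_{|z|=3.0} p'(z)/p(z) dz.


The zeros of p are: -4, (-3 + 2i), (-3 - 2i), 4, -2.
Their magnitudes are: 4, 3.606, 3.606, 4, 2.
Zeros with |z| < R = 3.0: -2.
Count = 1.
By the argument principle, (1/2πi) ∮_{|z|=R} p'(z)/p(z) dz equals exactly this count.

Number of zeros inside |z| < 3.0: 1.


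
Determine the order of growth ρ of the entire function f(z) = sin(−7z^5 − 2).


Write sin(w) = (e^{iw} ± e^{−iw})/(2 or 2i), so |sin(w)| ≤ e^{|w|}. With w = −7z^5 − 2, |w| ≤ 7r^5 + 2 on |z|=r, giving M(r) ≤ e^{7r^5 + 2} and ρ ≤ 5. For the lower bound, choose z on |z|=r with -7z^5 purely imaginary of modulus 7r^5; then |sin(−7z^5 − 2)| grows like e^{7r^5}/2, so ρ ≥ 5. Hence ρ = 5.
Therefore ρ = 5.

Order ρ = 5.


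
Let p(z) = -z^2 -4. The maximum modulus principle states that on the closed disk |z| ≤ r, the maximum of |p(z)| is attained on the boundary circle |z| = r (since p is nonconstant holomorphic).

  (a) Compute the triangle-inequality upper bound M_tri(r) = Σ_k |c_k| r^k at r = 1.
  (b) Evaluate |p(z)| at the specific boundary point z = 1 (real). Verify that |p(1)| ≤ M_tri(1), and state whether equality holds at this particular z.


Coefficients: c_0 = -4, c_1 = 0, c_2 = -1. Radius r = 1.
Part (a). Triangle bound: M_tri(r) = Σ_k |c_k| r^k
  = |-4|·1^0 + |0|·1^1 + |-1|·1^2
  = 4 + 0 + 1 = 5.
This bounds M(r) := max_{|z|=r} |p(z)| from above; equality holds iff all terms c_k z^k can be made to align in phase at a single z on |z|=r.
Part (b). At z = 1 (real, on the circle |z| = r):
  p(1) = (-4)·1^0 + (0)·1^1 + (-1)·1^2 = -5.
  |p(1)| = 5.
Since all nonzero coefficients share the same sign, |p(1)| = 5 = M_tri(1); the triangle bound is attained at z = 1, so in fact M(r) = 5.

M_tri(1) = 5; |p(1)| = 5; equality at z=1: yes.


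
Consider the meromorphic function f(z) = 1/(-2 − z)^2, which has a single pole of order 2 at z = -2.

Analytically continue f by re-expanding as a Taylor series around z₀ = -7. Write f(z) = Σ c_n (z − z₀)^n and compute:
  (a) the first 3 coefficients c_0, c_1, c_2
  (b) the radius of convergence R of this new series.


Let w = z − z₀, so z = z₀ + w.
Then -2 − z = -2 − (z₀ + w) = (-2 − z₀) − w = 5 − w.
f(z) = 1/(5 − w)^2 = (1/(5)^2) · (1 − w/(5))^{−2}.
By the binomial series (1−u)^{−2} = Σ_{n≥0} C(n+1, 1) u^n for |u|<1, with u = w/(5):
  c_n = C(n+1, 1) / (5)^(n+2).
  c_0 = 1/(5)^2 = 1/25.
  c_1 = 2/(5)^3 = 2/125.
  c_2 = 3/(5)^4 = 3/625.
The series is valid for |w/d| < 1, i.e. |z − z₀| < |d|.
Radius of convergence: R = |-2 − z₀| = |5| = 5 (distance from z₀ to the singularity z = -2).

c_0 = 1/25, c_1 = 2/125, c_2 = 3/625; R = 5.


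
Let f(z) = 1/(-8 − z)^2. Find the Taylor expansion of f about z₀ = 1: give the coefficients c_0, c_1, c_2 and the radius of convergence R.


Let w = z − z₀, so z = z₀ + w.
Then -8 − z = -8 − (z₀ + w) = (-8 − z₀) − w = -9 − w.
f(z) = 1/(-9 − w)^2 = (1/(-9)^2) · (1 − w/(-9))^{−2}.
By the binomial series (1−u)^{−2} = Σ_{n≥0} C(n+1, 1) u^n for |u|<1, with u = w/(-9):
  c_n = C(n+1, 1) / (-9)^(n+2).
  c_0 = 1/(-9)^2 = 1/81.
  c_1 = 2/(-9)^3 = -2/729.
  c_2 = 3/(-9)^4 = 1/2187.
The series is valid for |w/d| < 1, i.e. |z − z₀| < |d|.
Radius of convergence: R = |-8 − z₀| = |-9| = 9 (distance from z₀ to the singularity z = -8).

c_0 = 1/81, c_1 = -2/729, c_2 = 1/2187; R = 9.


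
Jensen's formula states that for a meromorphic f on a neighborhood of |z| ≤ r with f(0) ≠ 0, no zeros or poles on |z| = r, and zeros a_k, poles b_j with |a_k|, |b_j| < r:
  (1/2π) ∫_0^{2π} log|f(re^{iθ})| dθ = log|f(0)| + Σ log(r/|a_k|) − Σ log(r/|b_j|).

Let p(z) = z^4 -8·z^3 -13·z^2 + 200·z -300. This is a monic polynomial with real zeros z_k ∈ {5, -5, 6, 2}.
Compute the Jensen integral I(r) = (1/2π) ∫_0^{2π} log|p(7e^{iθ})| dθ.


Zeros: -5, 2, 5, 6; r = 7.
Inside |z| < r: -5, 2, 5, 6. Outside (|z| ≥ r): ∅.
p(0) = -300, so log|p(0)| = log(300) = 5.7038.
Apply Jensen: I(r) = log|p(0)| + Σ_k log(r/|z_k|), summed over zeros inside |z| < r.
  log(r/|z_k|) for z_k = 5: log(7/5) = 0.3365
  log(r/|z_k|) for z_k = -5: log(7/5) = 0.3365
  log(r/|z_k|) for z_k = 6: log(7/6) = 0.1542
  log(r/|z_k|) for z_k = 2: log(7/2) = 1.2528
Sum over inside zeros: 2.0799.
I(r) = log|p(0)| + (inside sum) = 5.7038 + 2.0799 = 7.7836.
Closed form (all zeros inside, monic): I(r) = n·log(r) = 4·log(7) = 7.7836. ✓

I(r) ≈ 7.7836.


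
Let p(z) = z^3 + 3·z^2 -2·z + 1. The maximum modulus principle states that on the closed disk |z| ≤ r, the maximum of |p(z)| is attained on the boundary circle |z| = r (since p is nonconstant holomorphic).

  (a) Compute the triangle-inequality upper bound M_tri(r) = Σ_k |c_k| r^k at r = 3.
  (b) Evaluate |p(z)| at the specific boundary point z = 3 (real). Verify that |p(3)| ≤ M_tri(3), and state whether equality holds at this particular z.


Coefficients: c_0 = 1, c_1 = -2, c_2 = 3, c_3 = 1. Radius r = 3.
Part (a). Triangle bound: M_tri(r) = Σ_k |c_k| r^k
  = |1|·3^0 + |-2|·3^1 + |3|·3^2 + |1|·3^3
  = 1 + 6 + 27 + 27 = 61.
This bounds M(r) := max_{|z|=r} |p(z)| from above; equality holds iff all terms c_k z^k can be made to align in phase at a single z on |z|=r.
Part (b). At z = 3 (real, on the circle |z| = r):
  p(3) = (1)·3^0 + (-2)·3^1 + (3)·3^2 + (1)·3^3 = 49.
  |p(3)| = 49.
Check: |p(3)| = 49 ≤ 61 = M_tri(3). ✓ Equality does not hold at z = 3 (the coefficients have mixed signs, so the terms do not all align in phase there).

M_tri(3) = 61; |p(3)| = 49; equality at z=3: no.


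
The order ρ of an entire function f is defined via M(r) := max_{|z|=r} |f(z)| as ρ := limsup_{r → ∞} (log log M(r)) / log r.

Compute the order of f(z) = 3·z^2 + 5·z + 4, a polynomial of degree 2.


|f(z)| ≤ Σ|c_k|·r^k = O(r^2) as r → ∞. Polynomial growth is O(e^{r^ε}) for every ε > 0 (since r^2/e^{r^ε} → 0), so ρ ≤ ε for all ε > 0, i.e. ρ = 0. Every nonconstant polynomial has order 0.
Therefore ρ = 0.

Order ρ = 0.


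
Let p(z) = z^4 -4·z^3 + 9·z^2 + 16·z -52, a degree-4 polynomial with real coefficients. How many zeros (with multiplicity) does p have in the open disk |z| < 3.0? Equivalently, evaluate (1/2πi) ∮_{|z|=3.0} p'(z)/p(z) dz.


The zeros of p are: 2, -2, (2 + 3i), (2 - 3i).
Their magnitudes are: 2, 2, 3.606, 3.606.
Zeros with |z| < R = 3.0: 2, -2.
Count = 2.
By the argument principle, (1/2πi) ∮_{|z|=R} p'(z)/p(z) dz equals exactly this count.

Number of zeros inside |z| < 3.0: 2.


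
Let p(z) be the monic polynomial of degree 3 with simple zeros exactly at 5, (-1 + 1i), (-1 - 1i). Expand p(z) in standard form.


The polynomial is p(z) = ∏_{α ∈ S} (z − α), where S = {5, (-1 + 1i), (-1 - 1i)}.
Expanding the product yields: p(z) = z^3 -3·z^2 -8·z -10.
Note conjugate pairs combine to real quadratics: (z − (-1+1i))(z − (-1−1i)) = z² + 2z + 2.
The resulting polynomial has degree 3 and real coefficients as required.

p(z) = z^3 -3·z^2 -8·z -10.


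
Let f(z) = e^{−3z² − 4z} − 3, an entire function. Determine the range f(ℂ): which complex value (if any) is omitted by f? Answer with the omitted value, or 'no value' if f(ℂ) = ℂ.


Little Picard bounds the complement of f(ℂ) to at most one point.
The exponent g(z) = −3z² − 4z is a nonconstant polynomial, hence surjective onto ℂ. So e^{g(z)} takes every value in {e^w : w ∈ ℂ} = ℂ ∖ {0}. Adding -3 shifts the range to ℂ ∖ {-3}. f omits exactly -3.

Omitted value: -3.


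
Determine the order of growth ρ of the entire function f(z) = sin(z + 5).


sin(w) is a linear combination of e^{iw} and e^{−iw} (or e^w, e^{−w} in the hyperbolic case), so |sin(w)| ≤ e^{|w|}. With w = z + 5, |w| ≤ 1|z| + 5 = 1r + 5 on |z| = r, giving M(r) ≤ e^{1r + 5}, so ρ ≤ 1. On a suitable ray (z = it for sin/cos; z = t for sinh/cosh, t real → ∞), |sin(z + 5)| grows like e^{1|t|}/2, so ρ ≥ 1. Hence ρ = 1.
Therefore ρ = 1.

Order ρ = 1.


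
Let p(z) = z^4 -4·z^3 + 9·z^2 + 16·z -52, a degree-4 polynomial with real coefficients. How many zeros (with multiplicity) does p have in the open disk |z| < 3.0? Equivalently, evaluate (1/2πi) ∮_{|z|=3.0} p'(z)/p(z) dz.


The zeros of p are: (2 + 3i), (2 - 3i), 2, -2.
Their magnitudes are: 3.606, 3.606, 2, 2.
Zeros with |z| < R = 3.0: 2, -2.
Count = 2.
By the argument principle, (1/2πi) ∮_{|z|=R} p'(z)/p(z) dz equals exactly this count.

Number of zeros inside |z| < 3.0: 2.


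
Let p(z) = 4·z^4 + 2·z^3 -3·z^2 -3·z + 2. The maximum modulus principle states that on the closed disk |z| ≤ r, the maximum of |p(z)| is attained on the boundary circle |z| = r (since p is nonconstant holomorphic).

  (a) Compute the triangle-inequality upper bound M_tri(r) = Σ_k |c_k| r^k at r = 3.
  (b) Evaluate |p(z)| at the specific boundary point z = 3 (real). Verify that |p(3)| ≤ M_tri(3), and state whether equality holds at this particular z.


Coefficients: c_0 = 2, c_1 = -3, c_2 = -3, c_3 = 2, c_4 = 4. Radius r = 3.
Part (a). Triangle bound: M_tri(r) = Σ_k |c_k| r^k
  = |2|·3^0 + |-3|·3^1 + |-3|·3^2 + |2|·3^3 + |4|·3^4
  = 2 + 9 + 27 + 54 + 324 = 416.
This bounds M(r) := max_{|z|=r} |p(z)| from above; equality holds iff all terms c_k z^k can be made to align in phase at a single z on |z|=r.
Part (b). At z = 3 (real, on the circle |z| = r):
  p(3) = (2)·3^0 + (-3)·3^1 + (-3)·3^2 + (2)·3^3 + (4)·3^4 = 344.
  |p(3)| = 344.
Check: |p(3)| = 344 ≤ 416 = M_tri(3). ✓ Equality does not hold at z = 3 (the coefficients have mixed signs, so the terms do not all align in phase there).

M_tri(3) = 416; |p(3)| = 344; equality at z=3: no.


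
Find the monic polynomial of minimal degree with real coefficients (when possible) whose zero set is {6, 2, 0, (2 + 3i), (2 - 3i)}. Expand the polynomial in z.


The polynomial is p(z) = ∏_{α ∈ S} (z − α), where S = {6, 2, 0, (2 + 3i), (2 - 3i)}.
Expanding the product yields: p(z) = z^5 -12·z^4 + 57·z^3 -152·z^2 + 156·z.
Note conjugate pairs combine to real quadratics: (z − (2+3i))(z − (2−3i)) = z² − 4z + 13.
The resulting polynomial has degree 5 and real coefficients as required.

p(z) = z^5 -12·z^4 + 57·z^3 -152·z^2 + 156·z.


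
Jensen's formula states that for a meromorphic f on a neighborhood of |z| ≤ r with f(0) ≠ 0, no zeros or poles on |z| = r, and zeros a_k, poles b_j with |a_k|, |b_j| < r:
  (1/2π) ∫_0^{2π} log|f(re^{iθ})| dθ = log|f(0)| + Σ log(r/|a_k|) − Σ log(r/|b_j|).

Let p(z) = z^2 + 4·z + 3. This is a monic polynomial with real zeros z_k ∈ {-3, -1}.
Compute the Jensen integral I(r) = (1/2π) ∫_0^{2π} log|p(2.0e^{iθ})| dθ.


Zeros: -3, -1; r = 2.0.
Inside |z| < r: -1. Outside (|z| ≥ r): -3.
p(0) = 3, so log|p(0)| = log(3) = 1.0986.
Apply Jensen: I(r) = log|p(0)| + Σ_k log(r/|z_k|), summed over zeros inside |z| < r.
  log(r/|z_k|) for z_k = -1: log(2.0/1) = 0.6931
  Outside zeros (-3) contribute nothing to the Jensen sum.
Sum over inside zeros: 0.6931.
I(r) = log|p(0)| + (inside sum) = 1.0986 + 0.6931 = 1.7918.
Note: since some zeros are outside |z| ≤ r, the simplified n·log(r) form does NOT apply — only the inside zeros contribute.

I(r) ≈ 1.7918.


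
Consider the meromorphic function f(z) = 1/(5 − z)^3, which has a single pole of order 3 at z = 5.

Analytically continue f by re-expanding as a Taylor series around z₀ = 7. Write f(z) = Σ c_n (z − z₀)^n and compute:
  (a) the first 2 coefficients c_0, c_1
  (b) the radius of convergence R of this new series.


Let w = z − z₀, so z = z₀ + w.
Then 5 − z = 5 − (z₀ + w) = (5 − z₀) − w = -2 − w.
f(z) = 1/(-2 − w)^3 = (1/(-2)^3) · (1 − w/(-2))^{−3}.
By the binomial series (1−u)^{−3} = Σ_{n≥0} C(n+2, 2) u^n for |u|<1, with u = w/(-2):
  c_n = C(n+2, 2) / (-2)^(n+3).
  c_0 = 1/(-2)^3 = -1/8.
  c_1 = 3/(-2)^4 = 3/16.
The series is valid for |w/d| < 1, i.e. |z − z₀| < |d|.
Radius of convergence: R = |5 − z₀| = |-2| = 2 (distance from z₀ to the singularity z = 5).

c_0 = -1/8, c_1 = 3/16; R = 2.


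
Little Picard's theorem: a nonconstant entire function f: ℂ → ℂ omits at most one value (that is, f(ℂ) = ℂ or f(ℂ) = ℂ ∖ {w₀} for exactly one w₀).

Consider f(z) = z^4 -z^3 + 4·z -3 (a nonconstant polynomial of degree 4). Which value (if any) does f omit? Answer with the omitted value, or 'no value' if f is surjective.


Little Picard bounds the complement of f(ℂ) to at most one point.
For every w ∈ ℂ, the equation p(z) − w = 0 is a nonconstant polynomial in z and hence has at least one root by the fundamental theorem of algebra. So p is surjective onto ℂ, omitting no value.

Omitted value: no value.


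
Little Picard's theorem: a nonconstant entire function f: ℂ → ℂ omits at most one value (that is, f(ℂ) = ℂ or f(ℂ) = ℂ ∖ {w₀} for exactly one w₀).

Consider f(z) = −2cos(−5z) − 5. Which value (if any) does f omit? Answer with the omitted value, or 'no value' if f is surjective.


Little Picard bounds the complement of f(ℂ) to at most one point.
cos is entire and surjective onto ℂ: for every w ∈ ℂ, cos(ζ) = w has a solution ζ ∈ ℂ (e.g., via the complex inverse arccos). With ζ = −5z this gives z = ζ/(-5). Then -2·cos(−5z) takes every value in -2·ℂ = ℂ, and adding -5 is a bijection of ℂ. So f is surjective and omits no value. (Note: only on the real line is cos bounded by [−1, 1].)

Omitted value: no value.


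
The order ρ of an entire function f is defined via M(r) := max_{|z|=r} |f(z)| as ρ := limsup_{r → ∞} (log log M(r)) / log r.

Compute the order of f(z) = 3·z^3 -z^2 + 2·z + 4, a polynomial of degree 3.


|f(z)| ≤ Σ|c_k|·r^k = O(r^3) as r → ∞. Polynomial growth is O(e^{r^ε}) for every ε > 0 (since r^3/e^{r^ε} → 0), so ρ ≤ ε for all ε > 0, i.e. ρ = 0. Every nonconstant polynomial has order 0.
Therefore ρ = 0.

Order ρ = 0.


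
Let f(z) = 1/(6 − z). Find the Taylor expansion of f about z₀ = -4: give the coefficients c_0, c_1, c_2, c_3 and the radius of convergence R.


Let w = z − z₀, so z = z₀ + w.
Then 6 − z = 6 − (z₀ + w) = (6 − z₀) − w = 10 − w.
f(z) = 1/(10 − w) = (1/(10)) · 1/(1 − w/(10)) = Σ_{n≥0} w^n / (10)^(n+1).
So c_n = 1/(10)^(n+1):
  c_0 = 1/(10)^1 = 1/10.
  c_1 = 1/(10)^2 = 1/100.
  c_2 = 1/(10)^3 = 1/1000.
  c_3 = 1/(10)^4 = 1/10000.
The series is valid for |w/d| < 1, i.e. |z − z₀| < |d|.
Radius of convergence: R = |6 − z₀| = |10| = 10 (distance from z₀ to the singularity z = 6).

c_0 = 1/10, c_1 = 1/100, c_2 = 1/1000, c_3 = 1/10000; R = 10.


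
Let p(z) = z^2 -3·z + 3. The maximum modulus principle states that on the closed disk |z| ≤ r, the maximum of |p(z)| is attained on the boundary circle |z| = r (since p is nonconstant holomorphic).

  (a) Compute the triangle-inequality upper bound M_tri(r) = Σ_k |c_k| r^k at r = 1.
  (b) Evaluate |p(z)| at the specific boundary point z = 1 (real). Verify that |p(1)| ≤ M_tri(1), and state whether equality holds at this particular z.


Coefficients: c_0 = 3, c_1 = -3, c_2 = 1. Radius r = 1.
Part (a). Triangle bound: M_tri(r) = Σ_k |c_k| r^k
  = |3|·1^0 + |-3|·1^1 + |1|·1^2
  = 3 + 3 + 1 = 7.
This bounds M(r) := max_{|z|=r} |p(z)| from above; equality holds iff all terms c_k z^k can be made to align in phase at a single z on |z|=r.
Part (b). At z = 1 (real, on the circle |z| = r):
  p(1) = (3)·1^0 + (-3)·1^1 + (1)·1^2 = 1.
  |p(1)| = 1.
Check: |p(1)| = 1 ≤ 7 = M_tri(1). ✓ Equality does not hold at z = 1 (the coefficients have mixed signs, so the terms do not all align in phase there).

M_tri(1) = 7; |p(1)| = 1; equality at z=1: no.


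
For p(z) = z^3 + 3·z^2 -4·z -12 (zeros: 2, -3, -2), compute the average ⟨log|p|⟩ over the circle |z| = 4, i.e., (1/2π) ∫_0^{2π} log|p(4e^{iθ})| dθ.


Zeros: -3, -2, 2; r = 4.
Inside |z| < r: -3, -2, 2. Outside (|z| ≥ r): ∅.
p(0) = -12, so log|p(0)| = log(12) = 2.4849.
Apply Jensen: I(r) = log|p(0)| + Σ_k log(r/|z_k|), summed over zeros inside |z| < r.
  log(r/|z_k|) for z_k = 2: log(4/2) = 0.6931
  log(r/|z_k|) for z_k = -3: log(4/3) = 0.2877
  log(r/|z_k|) for z_k = -2: log(4/2) = 0.6931
Sum over inside zeros: 1.6740.
I(r) = log|p(0)| + (inside sum) = 2.4849 + 1.6740 = 4.1589.
Closed form (all zeros inside, monic): I(r) = n·log(r) = 3·log(4) = 4.1589. ✓

I(r) ≈ 4.1589.


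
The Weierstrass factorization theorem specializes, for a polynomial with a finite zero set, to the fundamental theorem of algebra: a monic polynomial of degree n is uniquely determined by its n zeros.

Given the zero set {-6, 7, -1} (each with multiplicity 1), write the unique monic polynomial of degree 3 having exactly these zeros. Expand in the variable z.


The polynomial is p(z) = ∏_{α ∈ S} (z − α), where S = {-6, 7, -1}.
Expanding the product yields: p(z) = z^3 -43·z -42.
The resulting polynomial has degree 3 and real coefficients as required.

p(z) = z^3 -43·z -42.


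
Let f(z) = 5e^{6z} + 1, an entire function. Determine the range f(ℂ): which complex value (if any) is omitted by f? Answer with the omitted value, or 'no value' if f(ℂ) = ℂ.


Little Picard bounds the complement of f(ℂ) to at most one point.
e^{6z} is never zero on ℂ, so 5·e^{6z} takes every value in ℂ ∖ {0}. Adding 1 shifts the range to ℂ ∖ {1}. Thus f omits exactly the value 1.

Omitted value: 1.


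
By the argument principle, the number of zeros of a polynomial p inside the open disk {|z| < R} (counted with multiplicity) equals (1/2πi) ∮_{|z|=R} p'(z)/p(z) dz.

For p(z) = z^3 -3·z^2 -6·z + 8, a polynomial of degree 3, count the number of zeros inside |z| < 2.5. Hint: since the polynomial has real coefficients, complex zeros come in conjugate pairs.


The zeros of p are: 1, -2, 4.
Their magnitudes are: 1, 2, 4.
Zeros with |z| < R = 2.5: 1, -2.
Count = 2.
By the argument principle, (1/2πi) ∮_{|z|=R} p'(z)/p(z) dz equals exactly this count.

Number of zeros inside |z| < 2.5: 2.


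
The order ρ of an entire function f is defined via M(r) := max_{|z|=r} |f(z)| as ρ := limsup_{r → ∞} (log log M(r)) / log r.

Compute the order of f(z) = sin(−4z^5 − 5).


Write sin(w) = (e^{iw} ± e^{−iw})/(2 or 2i), so |sin(w)| ≤ e^{|w|}. With w = −4z^5 − 5, |w| ≤ 4r^5 + 5 on |z|=r, giving M(r) ≤ e^{4r^5 + 5} and ρ ≤ 5. For the lower bound, choose z on |z|=r with -4z^5 purely imaginary of modulus 4r^5; then |sin(−4z^5 − 5)| grows like e^{4r^5}/2, so ρ ≥ 5. Hence ρ = 5.
Therefore ρ = 5.

Order ρ = 5.


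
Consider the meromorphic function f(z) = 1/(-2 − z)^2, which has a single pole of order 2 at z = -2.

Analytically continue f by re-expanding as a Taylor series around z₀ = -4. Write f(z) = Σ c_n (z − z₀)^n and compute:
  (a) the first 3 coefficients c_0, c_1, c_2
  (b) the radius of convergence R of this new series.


Let w = z − z₀, so z = z₀ + w.
Then -2 − z = -2 − (z₀ + w) = (-2 − z₀) − w = 2 − w.
f(z) = 1/(2 − w)^2 = (1/(2)^2) · (1 − w/(2))^{−2}.
By the binomial series (1−u)^{−2} = Σ_{n≥0} C(n+1, 1) u^n for |u|<1, with u = w/(2):
  c_n = C(n+1, 1) / (2)^(n+2).
  c_0 = 1/(2)^2 = 1/4.
  c_1 = 2/(2)^3 = 1/4.
  c_2 = 3/(2)^4 = 3/16.
The series is valid for |w/d| < 1, i.e. |z − z₀| < |d|.
Radius of convergence: R = |-2 − z₀| = |2| = 2 (distance from z₀ to the singularity z = -2).

c_0 = 1/4, c_1 = 1/4, c_2 = 3/16; R = 2.


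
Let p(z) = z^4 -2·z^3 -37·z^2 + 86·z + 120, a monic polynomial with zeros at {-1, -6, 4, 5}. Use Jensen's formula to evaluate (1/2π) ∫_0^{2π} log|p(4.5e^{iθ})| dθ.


Zeros: -6, -1, 4, 5; r = 4.5.
Inside |z| < r: -1, 4. Outside (|z| ≥ r): -6, 5.
p(0) = 120, so log|p(0)| = log(120) = 4.7875.
Apply Jensen: I(r) = log|p(0)| + Σ_k log(r/|z_k|), summed over zeros inside |z| < r.
  log(r/|z_k|) for z_k = -1: log(4.5/1) = 1.5041
  log(r/|z_k|) for z_k = 4: log(4.5/4) = 0.1178
  Outside zeros (-6, 5) contribute nothing to the Jensen sum.
Sum over inside zeros: 1.6219.
I(r) = log|p(0)| + (inside sum) = 4.7875 + 1.6219 = 6.4094.
Note: since some zeros are outside |z| ≤ r, the simplified n·log(r) form does NOT apply — only the inside zeros contribute.

I(r) ≈ 6.4094.


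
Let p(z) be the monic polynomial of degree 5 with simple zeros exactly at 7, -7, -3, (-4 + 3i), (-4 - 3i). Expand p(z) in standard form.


The polynomial is p(z) = ∏_{α ∈ S} (z − α), where S = {7, -7, -3, (-4 + 3i), (-4 - 3i)}.
Expanding the product yields: p(z) = z^5 + 11·z^4 -464·z^2 -2401·z -3675.
Note conjugate pairs combine to real quadratics: (z − (-4+3i))(z − (-4−3i)) = z² + 8z + 25.
The resulting polynomial has degree 5 and real coefficients as required.

p(z) = z^5 + 11·z^4 -464·z^2 -2401·z -3675.


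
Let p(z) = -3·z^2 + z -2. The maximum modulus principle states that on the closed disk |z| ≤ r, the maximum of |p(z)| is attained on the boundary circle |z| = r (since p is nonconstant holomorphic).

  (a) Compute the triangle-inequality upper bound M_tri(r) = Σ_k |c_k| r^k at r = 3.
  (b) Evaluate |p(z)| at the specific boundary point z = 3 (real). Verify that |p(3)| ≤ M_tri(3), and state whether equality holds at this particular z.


Coefficients: c_0 = -2, c_1 = 1, c_2 = -3. Radius r = 3.
Part (a). Triangle bound: M_tri(r) = Σ_k |c_k| r^k
  = |-2|·3^0 + |1|·3^1 + |-3|·3^2
  = 2 + 3 + 27 = 32.
This bounds M(r) := max_{|z|=r} |p(z)| from above; equality holds iff all terms c_k z^k can be made to align in phase at a single z on |z|=r.
Part (b). At z = 3 (real, on the circle |z| = r):
  p(3) = (-2)·3^0 + (1)·3^1 + (-3)·3^2 = -26.
  |p(3)| = 26.
Check: |p(3)| = 26 ≤ 32 = M_tri(3). ✓ Equality does not hold at z = 3 (the coefficients have mixed signs, so the terms do not all align in phase there).

M_tri(3) = 32; |p(3)| = 26; equality at z=3: no.


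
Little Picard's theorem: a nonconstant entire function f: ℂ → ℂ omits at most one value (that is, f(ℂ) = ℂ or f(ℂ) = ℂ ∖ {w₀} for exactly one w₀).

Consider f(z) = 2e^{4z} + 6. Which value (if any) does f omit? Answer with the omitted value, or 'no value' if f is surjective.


Little Picard bounds the complement of f(ℂ) to at most one point.
e^{4z} is never zero on ℂ, so 2·e^{4z} takes every value in ℂ ∖ {0}. Adding 6 shifts the range to ℂ ∖ {6}. Thus f omits exactly the value 6.

Omitted value: 6.


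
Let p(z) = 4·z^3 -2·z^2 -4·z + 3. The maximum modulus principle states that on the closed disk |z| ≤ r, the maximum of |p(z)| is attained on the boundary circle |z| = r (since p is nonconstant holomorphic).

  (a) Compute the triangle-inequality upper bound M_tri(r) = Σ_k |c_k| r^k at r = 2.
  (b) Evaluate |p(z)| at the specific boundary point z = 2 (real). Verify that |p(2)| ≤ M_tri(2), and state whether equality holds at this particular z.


Coefficients: c_0 = 3, c_1 = -4, c_2 = -2, c_3 = 4. Radius r = 2.
Part (a). Triangle bound: M_tri(r) = Σ_k |c_k| r^k
  = |3|·2^0 + |-4|·2^1 + |-2|·2^2 + |4|·2^3
  = 3 + 8 + 8 + 32 = 51.
This bounds M(r) := max_{|z|=r} |p(z)| from above; equality holds iff all terms c_k z^k can be made to align in phase at a single z on |z|=r.
Part (b). At z = 2 (real, on the circle |z| = r):
  p(2) = (3)·2^0 + (-4)·2^1 + (-2)·2^2 + (4)·2^3 = 19.
  |p(2)| = 19.
Check: |p(2)| = 19 ≤ 51 = M_tri(2). ✓ Equality does not hold at z = 2 (the coefficients have mixed signs, so the terms do not all align in phase there).

M_tri(2) = 51; |p(2)| = 19; equality at z=2: no.


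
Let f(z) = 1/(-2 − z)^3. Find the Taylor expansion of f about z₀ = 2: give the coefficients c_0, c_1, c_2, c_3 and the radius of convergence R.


Let w = z − z₀, so z = z₀ + w.
Then -2 − z = -2 − (z₀ + w) = (-2 − z₀) − w = -4 − w.
f(z) = 1/(-4 − w)^3 = (1/(-4)^3) · (1 − w/(-4))^{−3}.
By the binomial series (1−u)^{−3} = Σ_{n≥0} C(n+2, 2) u^n for |u|<1, with u = w/(-4):
  c_n = C(n+2, 2) / (-4)^(n+3).
  c_0 = 1/(-4)^3 = -1/64.
  c_1 = 3/(-4)^4 = 3/256.
  c_2 = 6/(-4)^5 = -3/512.
  c_3 = 10/(-4)^6 = 5/2048.
The series is valid for |w/d| < 1, i.e. |z − z₀| < |d|.
Radius of convergence: R = |-2 − z₀| = |-4| = 4 (distance from z₀ to the singularity z = -2).

c_0 = -1/64, c_1 = 3/256, c_2 = -3/512, c_3 = 5/2048; R = 4.


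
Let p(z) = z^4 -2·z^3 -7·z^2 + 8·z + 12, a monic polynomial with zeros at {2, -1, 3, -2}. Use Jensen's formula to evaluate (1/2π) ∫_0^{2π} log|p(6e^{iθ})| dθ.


Zeros: -2, -1, 2, 3; r = 6.
Inside |z| < r: -2, -1, 2, 3. Outside (|z| ≥ r): ∅.
p(0) = 12, so log|p(0)| = log(12) = 2.4849.
Apply Jensen: I(r) = log|p(0)| + Σ_k log(r/|z_k|), summed over zeros inside |z| < r.
  log(r/|z_k|) for z_k = 2: log(6/2) = 1.0986
  log(r/|z_k|) for z_k = -1: log(6/1) = 1.7918
  log(r/|z_k|) for z_k = 3: log(6/3) = 0.6931
  log(r/|z_k|) for z_k = -2: log(6/2) = 1.0986
Sum over inside zeros: 4.6821.
I(r) = log|p(0)| + (inside sum) = 2.4849 + 4.6821 = 7.1670.
Closed form (all zeros inside, monic): I(r) = n·log(r) = 4·log(6) = 7.1670. ✓

I(r) ≈ 7.1670.


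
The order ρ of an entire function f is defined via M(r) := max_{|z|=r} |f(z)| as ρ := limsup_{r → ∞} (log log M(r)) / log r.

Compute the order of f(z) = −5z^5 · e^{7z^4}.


M(r) = max_{|z|=r} |-5|·|z|^5·|e^{7z^4}| = 5·r^5 · e^{7r^4} (the factors attain their maxima compatibly on |z|=r). Then log M(r) = log 5 + 5·log r + 7r^4, dominated by the last term, so log log M(r) ~ 4·log r. The polynomial factor -5z^5 contributes only a log r term and does not affect the order. ρ = 4.
Therefore ρ = 4.

Order ρ = 4.


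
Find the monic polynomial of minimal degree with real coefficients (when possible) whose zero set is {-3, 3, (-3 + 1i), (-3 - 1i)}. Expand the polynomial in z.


The polynomial is p(z) = ∏_{α ∈ S} (z − α), where S = {-3, 3, (-3 + 1i), (-3 - 1i)}.
Expanding the product yields: p(z) = z^4 + 6·z^3 + z^2 -54·z -90.
Note conjugate pairs combine to real quadratics: (z − (-3+1i))(z − (-3−1i)) = z² + 6z + 10.
The resulting polynomial has degree 4 and real coefficients as required.

p(z) = z^4 + 6·z^3 + z^2 -54·z -90.


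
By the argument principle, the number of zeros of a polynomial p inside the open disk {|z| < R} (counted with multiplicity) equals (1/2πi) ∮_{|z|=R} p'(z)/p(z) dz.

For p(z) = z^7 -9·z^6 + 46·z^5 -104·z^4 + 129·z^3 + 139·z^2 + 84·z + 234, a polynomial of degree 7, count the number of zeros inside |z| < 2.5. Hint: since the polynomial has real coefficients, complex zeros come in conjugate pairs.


The zeros of p are: -1, (3 + 3i), (3 - 3i), (0 + 1i), (0 - 1i), (2 + 3i), (2 - 3i).
Their magnitudes are: 1, 4.243, 4.243, 1, 1, 3.606, 3.606.
Zeros with |z| < R = 2.5: -1, (0 + 1i), (0 - 1i).
Count = 3.
By the argument principle, (1/2πi) ∮_{|z|=R} p'(z)/p(z) dz equals exactly this count.

Number of zeros inside |z| < 2.5: 3.


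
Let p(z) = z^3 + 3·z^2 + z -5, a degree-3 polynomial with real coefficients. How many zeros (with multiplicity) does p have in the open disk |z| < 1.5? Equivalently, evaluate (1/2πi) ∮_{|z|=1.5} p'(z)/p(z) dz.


The zeros of p are: 1, (-2 + 1i), (-2 - 1i).
Their magnitudes are: 1, 2.236, 2.236.
Zeros with |z| < R = 1.5: 1.
Count = 1.
By the argument principle, (1/2πi) ∮_{|z|=R} p'(z)/p(z) dz equals exactly this count.

Number of zeros inside |z| < 1.5: 1.


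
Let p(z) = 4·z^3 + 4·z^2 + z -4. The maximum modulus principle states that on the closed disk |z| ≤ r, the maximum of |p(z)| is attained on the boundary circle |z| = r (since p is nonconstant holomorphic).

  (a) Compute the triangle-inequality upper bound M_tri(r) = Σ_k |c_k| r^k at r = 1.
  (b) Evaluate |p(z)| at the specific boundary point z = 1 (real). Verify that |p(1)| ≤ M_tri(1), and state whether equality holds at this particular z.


Coefficients: c_0 = -4, c_1 = 1, c_2 = 4, c_3 = 4. Radius r = 1.
Part (a). Triangle bound: M_tri(r) = Σ_k |c_k| r^k
  = |-4|·1^0 + |1|·1^1 + |4|·1^2 + |4|·1^3
  = 4 + 1 + 4 + 4 = 13.
This bounds M(r) := max_{|z|=r} |p(z)| from above; equality holds iff all terms c_k z^k can be made to align in phase at a single z on |z|=r.
Part (b). At z = 1 (real, on the circle |z| = r):
  p(1) = (-4)·1^0 + (1)·1^1 + (4)·1^2 + (4)·1^3 = 5.
  |p(1)| = 5.
Check: |p(1)| = 5 ≤ 13 = M_tri(1). ✓ Equality does not hold at z = 1 (the coefficients have mixed signs, so the terms do not all align in phase there).

M_tri(1) = 13; |p(1)| = 5; equality at z=1: no.


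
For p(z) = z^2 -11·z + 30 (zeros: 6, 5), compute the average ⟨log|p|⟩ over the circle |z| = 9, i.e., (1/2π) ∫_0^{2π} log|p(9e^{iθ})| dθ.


Zeros: 5, 6; r = 9.
Inside |z| < r: 5, 6. Outside (|z| ≥ r): ∅.
p(0) = 30, so log|p(0)| = log(30) = 3.4012.
Apply Jensen: I(r) = log|p(0)| + Σ_k log(r/|z_k|), summed over zeros inside |z| < r.
  log(r/|z_k|) for z_k = 6: log(9/6) = 0.4055
  log(r/|z_k|) for z_k = 5: log(9/5) = 0.5878
Sum over inside zeros: 0.9933.
I(r) = log|p(0)| + (inside sum) = 3.4012 + 0.9933 = 4.3944.
Closed form (all zeros inside, monic): I(r) = n·log(r) = 2·log(9) = 4.3944. ✓

I(r) ≈ 4.3944.


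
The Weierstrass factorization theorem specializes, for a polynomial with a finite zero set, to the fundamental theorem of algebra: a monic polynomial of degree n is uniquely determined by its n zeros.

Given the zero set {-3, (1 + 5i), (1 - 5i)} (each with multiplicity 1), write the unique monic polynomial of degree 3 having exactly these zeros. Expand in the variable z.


The polynomial is p(z) = ∏_{α ∈ S} (z − α), where S = {-3, (1 + 5i), (1 - 5i)}.
Expanding the product yields: p(z) = z^3 + z^2 + 20·z + 78.
Note conjugate pairs combine to real quadratics: (z − (1+5i))(z − (1−5i)) = z² − 2z + 26.
The resulting polynomial has degree 3 and real coefficients as required.

p(z) = z^3 + z^2 + 20·z + 78.


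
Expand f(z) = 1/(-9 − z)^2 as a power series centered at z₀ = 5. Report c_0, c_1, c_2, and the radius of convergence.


Let w = z − z₀, so z = z₀ + w.
Then -9 − z = -9 − (z₀ + w) = (-9 − z₀) − w = -14 − w.
f(z) = 1/(-14 − w)^2 = (1/(-14)^2) · (1 − w/(-14))^{−2}.
By the binomial series (1−u)^{−2} = Σ_{n≥0} C(n+1, 1) u^n for |u|<1, with u = w/(-14):
  c_n = C(n+1, 1) / (-14)^(n+2).
  c_0 = 1/(-14)^2 = 1/196.
  c_1 = 2/(-14)^3 = -1/1372.
  c_2 = 3/(-14)^4 = 3/38416.
The series is valid for |w/d| < 1, i.e. |z − z₀| < |d|.
Radius of convergence: R = |-9 − z₀| = |-14| = 14 (distance from z₀ to the singularity z = -9).

c_0 = 1/196, c_1 = -1/1372, c_2 = 3/38416; R = 14.


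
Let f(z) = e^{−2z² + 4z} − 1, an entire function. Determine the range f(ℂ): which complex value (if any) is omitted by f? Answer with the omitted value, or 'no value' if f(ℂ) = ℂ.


Little Picard bounds the complement of f(ℂ) to at most one point.
The exponent g(z) = −2z² + 4z is a nonconstant polynomial, hence surjective onto ℂ. So e^{g(z)} takes every value in {e^w : w ∈ ℂ} = ℂ ∖ {0}. Adding -1 shifts the range to ℂ ∖ {-1}. f omits exactly -1.

Omitted value: -1.


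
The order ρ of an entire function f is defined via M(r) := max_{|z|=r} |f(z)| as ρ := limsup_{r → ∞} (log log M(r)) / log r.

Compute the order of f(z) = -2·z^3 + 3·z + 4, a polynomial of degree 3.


|f(z)| ≤ Σ|c_k|·r^k = O(r^3) as r → ∞. Polynomial growth is O(e^{r^ε}) for every ε > 0 (since r^3/e^{r^ε} → 0), so ρ ≤ ε for all ε > 0, i.e. ρ = 0. Every nonconstant polynomial has order 0.
Therefore ρ = 0.

Order ρ = 0.


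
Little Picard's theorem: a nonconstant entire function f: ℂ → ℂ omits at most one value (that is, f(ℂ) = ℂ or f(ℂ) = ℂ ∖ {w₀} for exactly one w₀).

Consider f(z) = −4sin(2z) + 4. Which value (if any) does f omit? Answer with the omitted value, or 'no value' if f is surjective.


Little Picard bounds the complement of f(ℂ) to at most one point.
sin is entire and surjective onto ℂ: for every w ∈ ℂ, sin(ζ) = w has a solution ζ ∈ ℂ (e.g., via the complex inverse arcsin). With ζ = 2z this gives z = ζ/(2). Then -4·sin(2z) takes every value in -4·ℂ = ℂ, and adding 4 is a bijection of ℂ. So f is surjective and omits no value. (Note: only on the real line is sin bounded by [−1, 1].)

Omitted value: no value.
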